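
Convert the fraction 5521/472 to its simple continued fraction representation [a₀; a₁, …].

[11; 1, 2, 3, 3, 14]

⌊5521/472⌋ = 11, remainder 329
⌊472/329⌋ = 1, remainder 143
⌊329/143⌋ = 2, remainder 43
⌊143/43⌋ = 3, remainder 14
⌊43/14⌋ = 3, remainder 1
⌊14/1⌋ = 14, remainder 0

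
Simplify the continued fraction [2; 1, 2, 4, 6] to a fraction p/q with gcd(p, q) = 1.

a_0 = 2: 2/1
a_1 = 1: 3/1
a_2 = 2: 8/3
a_3 = 4: 35/13
a_4 = 6: 218/81

218/81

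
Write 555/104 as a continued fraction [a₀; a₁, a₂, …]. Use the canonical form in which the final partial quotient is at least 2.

[5; 2, 1, 34]

555 ÷ 104 → quotient 5, remainder 35
104 ÷ 35 → quotient 2, remainder 34
35 ÷ 34 → quotient 1, remainder 1
34 ÷ 1 → quotient 34, remainder 0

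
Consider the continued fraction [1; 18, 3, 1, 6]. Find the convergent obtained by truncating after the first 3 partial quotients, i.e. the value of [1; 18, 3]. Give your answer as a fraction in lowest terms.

a_0 = 1: 1/1
a_1 = 18: 19/18
a_2 = 3: 58/55

58/55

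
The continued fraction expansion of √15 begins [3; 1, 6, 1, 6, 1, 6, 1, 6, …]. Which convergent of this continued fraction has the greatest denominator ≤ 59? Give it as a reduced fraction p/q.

213/55

a_0 = 3: 3/1  (≤ bound)
a_1 = 1: 4/1  (≤ bound)
a_2 = 6: 27/7  (≤ bound)
a_3 = 1: 31/8  (≤ bound)
a_4 = 6: 213/55  (≤ bound)
a_5 = 1: 244/63  (> 59, stop)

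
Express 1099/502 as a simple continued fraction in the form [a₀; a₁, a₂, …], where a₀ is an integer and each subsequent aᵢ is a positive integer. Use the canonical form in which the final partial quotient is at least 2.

1099 = 2·502 + 95, so a_0 = 2
502 = 5·95 + 27, so a_1 = 5
95 = 3·27 + 14, so a_2 = 3
27 = 1·14 + 13, so a_3 = 1
14 = 1·13 + 1, so a_4 = 1
13 = 13·1 + 0, so a_5 = 13

[2; 5, 3, 1, 1, 13]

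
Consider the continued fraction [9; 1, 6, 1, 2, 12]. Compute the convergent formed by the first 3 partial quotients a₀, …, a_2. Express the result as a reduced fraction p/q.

69/7

a_0 = 9: 9/1
a_1 = 1: 10/1
a_2 = 6: 69/7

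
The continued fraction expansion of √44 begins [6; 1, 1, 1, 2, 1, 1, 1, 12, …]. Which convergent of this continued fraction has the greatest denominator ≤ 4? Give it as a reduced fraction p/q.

20/3

a_0 = 6: 6/1  (≤ bound)
a_1 = 1: 7/1  (≤ bound)
a_2 = 1: 13/2  (≤ bound)
a_3 = 1: 20/3  (≤ bound)
a_4 = 2: 53/8  (> 4, stop)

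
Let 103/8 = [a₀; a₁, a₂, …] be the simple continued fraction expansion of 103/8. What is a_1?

1

Apply division with remainder until the remainder is 0:
⌊103/8⌋ = 12, remainder 7
⌊8/7⌋ = 1, remainder 1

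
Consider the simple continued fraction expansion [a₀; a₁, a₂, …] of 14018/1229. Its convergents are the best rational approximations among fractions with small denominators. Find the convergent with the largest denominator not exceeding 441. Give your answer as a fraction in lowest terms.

a_0 = 11: 11/1  (≤ bound)
a_1 = 2: 23/2  (≤ bound)
a_2 = 2: 57/5  (≤ bound)
a_3 = 6: 365/32  (≤ bound)
a_4 = 4: 1517/133  (≤ bound)
a_5 = 9: 14018/1229  (> 441, stop)

1517/133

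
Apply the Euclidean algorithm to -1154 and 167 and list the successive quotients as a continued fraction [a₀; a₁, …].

Run the Euclidean algorithm, recording each quotient:
-1154 = -7·167 + 15, so a_0 = -7
167 = 11·15 + 2, so a_1 = 11
15 = 7·2 + 1, so a_2 = 7
2 = 2·1 + 0, so a_3 = 2

[-7; 11, 7, 2]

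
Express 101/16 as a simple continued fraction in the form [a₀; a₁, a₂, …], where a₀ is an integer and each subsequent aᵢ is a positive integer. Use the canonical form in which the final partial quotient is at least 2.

101 = 6·16 + 5, so a_0 = 6
16 = 3·5 + 1, so a_1 = 3
5 = 5·1 + 0, so a_2 = 5

[6; 3, 5]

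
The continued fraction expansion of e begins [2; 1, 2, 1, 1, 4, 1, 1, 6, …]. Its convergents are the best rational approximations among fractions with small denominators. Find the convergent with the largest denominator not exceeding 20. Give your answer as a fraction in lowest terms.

19/7

a_0 = 2: 2/1  (≤ bound)
a_1 = 1: 3/1  (≤ bound)
a_2 = 2: 8/3  (≤ bound)
a_3 = 1: 11/4  (≤ bound)
a_4 = 1: 19/7  (≤ bound)
a_5 = 4: 87/32  (> 20, stop)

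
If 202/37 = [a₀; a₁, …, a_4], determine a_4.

2

202 = 5·37 + 17, so a_0 = 5
37 = 2·17 + 3, so a_1 = 2
17 = 5·3 + 2, so a_2 = 5
3 = 1·2 + 1, so a_3 = 1
2 = 2·1 + 0, so a_4 = 2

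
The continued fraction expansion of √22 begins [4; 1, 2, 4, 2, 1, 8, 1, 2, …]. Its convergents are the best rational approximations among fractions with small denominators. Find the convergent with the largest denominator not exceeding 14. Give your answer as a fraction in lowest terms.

a_0 = 4: 4/1  (≤ bound)
a_1 = 1: 5/1  (≤ bound)
a_2 = 2: 14/3  (≤ bound)
a_3 = 4: 61/13  (≤ bound)
a_4 = 2: 136/29  (> 14, stop)

61/13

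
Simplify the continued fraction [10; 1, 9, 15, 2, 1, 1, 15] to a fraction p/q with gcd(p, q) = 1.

Start with 15.
1 + 1/(15/1) = 1 + 1/15 = 16/15
1 + 1/(16/15) = 1 + 15/16 = 31/16
2 + 1/(31/16) = 2 + 16/31 = 78/31
15 + 1/(78/31) = 15 + 31/78 = 1201/78
9 + 1/(1201/78) = 9 + 78/1201 = 10887/1201
1 + 1/(10887/1201) = 1 + 1201/10887 = 12088/10887
10 + 1/(12088/10887) = 10 + 10887/12088 = 131767/12088

131767/12088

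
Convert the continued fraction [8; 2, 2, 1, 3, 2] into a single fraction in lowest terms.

Use the convergent recurrence hₖ = aₖ·hₖ₋₁ + hₖ₋₂ (and likewise for the denominators kₖ):
a_0 = 8: 8/1
a_1 = 2: 17/2
a_2 = 2: 42/5
a_3 = 1: 59/7
a_4 = 3: 219/26
a_5 = 2: 497/59

497/59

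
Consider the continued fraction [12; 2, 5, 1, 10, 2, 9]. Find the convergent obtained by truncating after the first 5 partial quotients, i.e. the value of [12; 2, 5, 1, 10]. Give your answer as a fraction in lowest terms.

1757/141

Start with 10.
1 + 1/(10/1) = 1 + 1/10 = 11/10
5 + 1/(11/10) = 5 + 10/11 = 65/11
2 + 1/(65/11) = 2 + 11/65 = 141/65
12 + 1/(141/65) = 12 + 65/141 = 1757/141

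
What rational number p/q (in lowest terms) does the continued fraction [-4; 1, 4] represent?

-16/5

Start with 4.
1 + 1/(4/1) = 1 + 1/4 = 5/4
-4 + 1/(5/4) = -4 + 4/5 = -16/5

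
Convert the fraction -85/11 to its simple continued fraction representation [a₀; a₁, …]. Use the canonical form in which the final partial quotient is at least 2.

Run the Euclidean algorithm, recording each quotient:
⌊-85/11⌋ = -8, remainder 3
⌊11/3⌋ = 3, remainder 2
⌊3/2⌋ = 1, remainder 1
⌊2/1⌋ = 2, remainder 0

[-8; 3, 1, 2]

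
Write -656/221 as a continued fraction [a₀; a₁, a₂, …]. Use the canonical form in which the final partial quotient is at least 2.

[-3; 31, 1, 1, 3]

-656 = -3·221 + 7, so a_0 = -3
221 = 31·7 + 4, so a_1 = 31
7 = 1·4 + 3, so a_2 = 1
4 = 1·3 + 1, so a_3 = 1
3 = 3·1 + 0, so a_4 = 3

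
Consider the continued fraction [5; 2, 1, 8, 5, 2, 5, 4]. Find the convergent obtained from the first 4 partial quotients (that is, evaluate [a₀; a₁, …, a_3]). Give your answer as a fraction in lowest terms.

139/26

Starting at the tail and folding back:
Start with 8.
1 + 1/(8/1) = 1 + 1/8 = 9/8
2 + 1/(9/8) = 2 + 8/9 = 26/9
5 + 1/(26/9) = 5 + 9/26 = 139/26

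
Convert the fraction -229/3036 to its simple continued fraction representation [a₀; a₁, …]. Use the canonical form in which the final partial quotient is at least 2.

-229 ÷ 3036 → quotient -1, remainder 2807
3036 ÷ 2807 → quotient 1, remainder 229
2807 ÷ 229 → quotient 12, remainder 59
229 ÷ 59 → quotient 3, remainder 52
59 ÷ 52 → quotient 1, remainder 7
52 ÷ 7 → quotient 7, remainder 3
7 ÷ 3 → quotient 2, remainder 1
3 ÷ 1 → quotient 3, remainder 0

[-1; 1, 12, 3, 1, 7, 2, 3]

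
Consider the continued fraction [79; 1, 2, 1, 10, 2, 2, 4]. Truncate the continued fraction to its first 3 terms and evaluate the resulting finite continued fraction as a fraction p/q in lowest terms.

a_0 = 79: 79/1
a_1 = 1: 80/1
a_2 = 2: 239/3

239/3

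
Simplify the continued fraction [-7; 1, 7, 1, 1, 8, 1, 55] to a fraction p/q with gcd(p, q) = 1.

-55392/9055

Start with 55.
1 + 1/(55/1) = 1 + 1/55 = 56/55
8 + 1/(56/55) = 8 + 55/56 = 503/56
1 + 1/(503/56) = 1 + 56/503 = 559/503
1 + 1/(559/503) = 1 + 503/559 = 1062/559
7 + 1/(1062/559) = 7 + 559/1062 = 7993/1062
1 + 1/(7993/1062) = 1 + 1062/7993 = 9055/7993
-7 + 1/(9055/7993) = -7 + 7993/9055 = -55392/9055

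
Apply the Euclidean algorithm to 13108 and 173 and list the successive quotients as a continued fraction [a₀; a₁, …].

[75; 1, 3, 3, 13]

Apply division with remainder until the remainder is 0:
13108 = 75·173 + 133, so a_0 = 75
173 = 1·133 + 40, so a_1 = 1
133 = 3·40 + 13, so a_2 = 3
40 = 3·13 + 1, so a_3 = 3
13 = 13·1 + 0, so a_4 = 13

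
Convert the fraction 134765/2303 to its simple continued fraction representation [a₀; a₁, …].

⌊134765/2303⌋ = 58, remainder 1191
⌊2303/1191⌋ = 1, remainder 1112
⌊1191/1112⌋ = 1, remainder 79
⌊1112/79⌋ = 14, remainder 6
⌊79/6⌋ = 13, remainder 1
⌊6/1⌋ = 6, remainder 0

[58; 1, 1, 14, 13, 6]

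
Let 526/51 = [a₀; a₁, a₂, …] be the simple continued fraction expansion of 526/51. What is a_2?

526 = 10·51 + 16, so a_0 = 10
51 = 3·16 + 3, so a_1 = 3
16 = 5·3 + 1, so a_2 = 5

5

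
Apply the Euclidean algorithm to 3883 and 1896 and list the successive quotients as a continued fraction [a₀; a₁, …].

[2; 20, 1, 5, 15]

Apply division with remainder until the remainder is 0:
3883 = 2·1896 + 91, so a_0 = 2
1896 = 20·91 + 76, so a_1 = 20
91 = 1·76 + 15, so a_2 = 1
76 = 5·15 + 1, so a_3 = 5
15 = 15·1 + 0, so a_4 = 15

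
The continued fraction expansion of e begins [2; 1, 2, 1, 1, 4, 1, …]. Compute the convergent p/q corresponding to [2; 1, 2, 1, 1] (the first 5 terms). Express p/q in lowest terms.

Start with 1.
1 + 1/(1/1) = 1 + 1/1 = 2/1
2 + 1/(2/1) = 2 + 1/2 = 5/2
1 + 1/(5/2) = 1 + 2/5 = 7/5
2 + 1/(7/5) = 2 + 5/7 = 19/7

19/7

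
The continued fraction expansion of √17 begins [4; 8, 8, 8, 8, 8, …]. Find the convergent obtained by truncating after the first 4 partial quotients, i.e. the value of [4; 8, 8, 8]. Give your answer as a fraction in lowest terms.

Use the convergent recurrence hₖ = aₖ·hₖ₋₁ + hₖ₋₂ (and likewise for the denominators kₖ):
a_0 = 4: 4/1
a_1 = 8: 33/8
a_2 = 8: 268/65
a_3 = 8: 2177/528

2177/528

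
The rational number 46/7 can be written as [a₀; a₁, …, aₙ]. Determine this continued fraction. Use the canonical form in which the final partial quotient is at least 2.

[6; 1, 1, 3]

Apply division with remainder until the remainder is 0:
⌊46/7⌋ = 6, remainder 4
⌊7/4⌋ = 1, remainder 3
⌊4/3⌋ = 1, remainder 1
⌊3/1⌋ = 3, remainder 0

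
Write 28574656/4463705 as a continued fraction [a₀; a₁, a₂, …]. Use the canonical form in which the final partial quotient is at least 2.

[6; 2, 2, 25, 3, 5, 45, 48]

Run the Euclidean algorithm, recording each quotient:
28574656 ÷ 4463705 → quotient 6, remainder 1792426
4463705 ÷ 1792426 → quotient 2, remainder 878853
1792426 ÷ 878853 → quotient 2, remainder 34720
878853 ÷ 34720 → quotient 25, remainder 10853
34720 ÷ 10853 → quotient 3, remainder 2161
10853 ÷ 2161 → quotient 5, remainder 48
2161 ÷ 48 → quotient 45, remainder 1
48 ÷ 1 → quotient 48, remainder 0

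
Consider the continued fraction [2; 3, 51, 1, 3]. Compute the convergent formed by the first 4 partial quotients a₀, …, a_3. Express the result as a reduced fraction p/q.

366/157

a_0 = 2: 2/1
a_1 = 3: 7/3
a_2 = 51: 359/154
a_3 = 1: 366/157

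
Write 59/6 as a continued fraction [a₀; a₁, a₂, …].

Run the Euclidean algorithm, recording each quotient:
59 = 9·6 + 5, so a_0 = 9
6 = 1·5 + 1, so a_1 = 1
5 = 5·1 + 0, so a_2 = 5

[9; 1, 5]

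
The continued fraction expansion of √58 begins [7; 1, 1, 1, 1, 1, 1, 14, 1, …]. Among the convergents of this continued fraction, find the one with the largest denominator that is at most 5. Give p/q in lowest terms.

38/5

a_0 = 7: 7/1  (≤ bound)
a_1 = 1: 8/1  (≤ bound)
a_2 = 1: 15/2  (≤ bound)
a_3 = 1: 23/3  (≤ bound)
a_4 = 1: 38/5  (≤ bound)
a_5 = 1: 61/8  (> 5, stop)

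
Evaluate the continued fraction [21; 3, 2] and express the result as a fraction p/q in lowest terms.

a_0 = 21: 21/1
a_1 = 3: 64/3
a_2 = 2: 149/7

149/7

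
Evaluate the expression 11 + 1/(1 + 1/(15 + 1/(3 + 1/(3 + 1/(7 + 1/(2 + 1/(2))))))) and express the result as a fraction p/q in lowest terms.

Compute successive convergents:
a_0 = 11: 11/1
a_1 = 1: 12/1
a_2 = 15: 191/16
a_3 = 3: 585/49
a_4 = 3: 1946/163
a_5 = 7: 14207/1190
a_6 = 2: 30360/2543
a_7 = 2: 74927/6276

74927/6276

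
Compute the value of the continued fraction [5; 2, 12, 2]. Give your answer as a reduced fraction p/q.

285/52

Starting at the tail and folding back:
Start with 2.
12 + 1/(2/1) = 12 + 1/2 = 25/2
2 + 1/(25/2) = 2 + 2/25 = 52/25
5 + 1/(52/25) = 5 + 25/52 = 285/52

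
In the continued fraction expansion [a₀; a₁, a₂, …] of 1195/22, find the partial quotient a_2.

⌊1195/22⌋ = 54, remainder 7
⌊22/7⌋ = 3, remainder 1
⌊7/1⌋ = 7, remainder 0

7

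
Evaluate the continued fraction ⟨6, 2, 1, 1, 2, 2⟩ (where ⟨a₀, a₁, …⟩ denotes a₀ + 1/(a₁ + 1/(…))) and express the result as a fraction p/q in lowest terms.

198/31

Collapse the nested fraction from the inside out:
Start with 2.
2 + 1/(2/1) = 2 + 1/2 = 5/2
1 + 1/(5/2) = 1 + 2/5 = 7/5
1 + 1/(7/5) = 1 + 5/7 = 12/7
2 + 1/(12/7) = 2 + 7/12 = 31/12
6 + 1/(31/12) = 6 + 12/31 = 198/31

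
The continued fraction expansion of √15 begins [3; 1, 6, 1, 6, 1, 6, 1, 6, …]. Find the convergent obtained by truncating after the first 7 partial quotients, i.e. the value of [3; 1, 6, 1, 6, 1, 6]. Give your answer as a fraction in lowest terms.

1677/433

Start with 6.
1 + 1/(6/1) = 1 + 1/6 = 7/6
6 + 1/(7/6) = 6 + 6/7 = 48/7
1 + 1/(48/7) = 1 + 7/48 = 55/48
6 + 1/(55/48) = 6 + 48/55 = 378/55
1 + 1/(378/55) = 1 + 55/378 = 433/378
3 + 1/(433/378) = 3 + 378/433 = 1677/433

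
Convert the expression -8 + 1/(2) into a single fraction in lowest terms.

-15/2

Start with 2.
-8 + 1/(2/1) = -8 + 1/2 = -15/2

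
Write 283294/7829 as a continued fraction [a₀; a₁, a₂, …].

283294 = 36·7829 + 1450, so a_0 = 36
7829 = 5·1450 + 579, so a_1 = 5
1450 = 2·579 + 292, so a_2 = 2
579 = 1·292 + 287, so a_3 = 1
292 = 1·287 + 5, so a_4 = 1
287 = 57·5 + 2, so a_5 = 57
5 = 2·2 + 1, so a_6 = 2
2 = 2·1 + 0, so a_7 = 2

[36; 5, 2, 1, 1, 57, 2, 2]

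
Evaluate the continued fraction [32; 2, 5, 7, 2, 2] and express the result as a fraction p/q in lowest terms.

Start with 2.
2 + 1/(2/1) = 2 + 1/2 = 5/2
7 + 1/(5/2) = 7 + 2/5 = 37/5
5 + 1/(37/5) = 5 + 5/37 = 190/37
2 + 1/(190/37) = 2 + 37/190 = 417/190
32 + 1/(417/190) = 32 + 190/417 = 13534/417

13534/417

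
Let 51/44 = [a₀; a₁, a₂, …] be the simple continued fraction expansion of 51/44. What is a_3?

Apply division with remainder until the remainder is 0:
⌊51/44⌋ = 1, remainder 7
⌊44/7⌋ = 6, remainder 2
⌊7/2⌋ = 3, remainder 1
⌊2/1⌋ = 2, remainder 0

2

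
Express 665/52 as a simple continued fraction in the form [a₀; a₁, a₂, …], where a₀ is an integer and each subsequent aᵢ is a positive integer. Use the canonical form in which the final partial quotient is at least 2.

[12; 1, 3, 1, 2, 1, 2]

665 = 12·52 + 41, so a_0 = 12
52 = 1·41 + 11, so a_1 = 1
41 = 3·11 + 8, so a_2 = 3
11 = 1·8 + 3, so a_3 = 1
8 = 2·3 + 2, so a_4 = 2
3 = 1·2 + 1, so a_5 = 1
2 = 2·1 + 0, so a_6 = 2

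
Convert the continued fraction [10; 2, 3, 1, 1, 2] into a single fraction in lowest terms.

428/41

a_0 = 10: 10/1
a_1 = 2: 21/2
a_2 = 3: 73/7
a_3 = 1: 94/9
a_4 = 1: 167/16
a_5 = 2: 428/41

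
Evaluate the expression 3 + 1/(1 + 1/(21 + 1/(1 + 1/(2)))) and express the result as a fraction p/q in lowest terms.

a_0 = 3: 3/1
a_1 = 1: 4/1
a_2 = 21: 87/22
a_3 = 1: 91/23
a_4 = 2: 269/68

269/68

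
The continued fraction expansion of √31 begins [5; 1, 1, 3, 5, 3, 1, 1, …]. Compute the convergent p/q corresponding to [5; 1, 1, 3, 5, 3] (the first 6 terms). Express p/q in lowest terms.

657/118

Start with 3.
5 + 1/(3/1) = 5 + 1/3 = 16/3
3 + 1/(16/3) = 3 + 3/16 = 51/16
1 + 1/(51/16) = 1 + 16/51 = 67/51
1 + 1/(67/51) = 1 + 51/67 = 118/67
5 + 1/(118/67) = 5 + 67/118 = 657/118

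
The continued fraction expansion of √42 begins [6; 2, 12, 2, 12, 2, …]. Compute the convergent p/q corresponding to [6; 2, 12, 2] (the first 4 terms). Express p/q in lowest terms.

a_0 = 6: 6/1
a_1 = 2: 13/2
a_2 = 12: 162/25
a_3 = 2: 337/52

337/52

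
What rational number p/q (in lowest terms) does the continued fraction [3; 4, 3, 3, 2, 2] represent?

a_0 = 3: 3/1
a_1 = 4: 13/4
a_2 = 3: 42/13
a_3 = 3: 139/43
a_4 = 2: 320/99
a_5 = 2: 779/241

779/241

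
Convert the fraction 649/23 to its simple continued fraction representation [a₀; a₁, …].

⌊649/23⌋ = 28, remainder 5
⌊23/5⌋ = 4, remainder 3
⌊5/3⌋ = 1, remainder 2
⌊3/2⌋ = 1, remainder 1
⌊2/1⌋ = 2, remainder 0

[28; 4, 1, 1, 2]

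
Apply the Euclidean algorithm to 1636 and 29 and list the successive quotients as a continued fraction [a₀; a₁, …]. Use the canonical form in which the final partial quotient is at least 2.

[56; 2, 2, 2, 2]

1636 ÷ 29 → quotient 56, remainder 12
29 ÷ 12 → quotient 2, remainder 5
12 ÷ 5 → quotient 2, remainder 2
5 ÷ 2 → quotient 2, remainder 1
2 ÷ 1 → quotient 2, remainder 0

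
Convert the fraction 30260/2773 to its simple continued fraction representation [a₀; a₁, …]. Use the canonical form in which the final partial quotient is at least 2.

30260 = 10·2773 + 2530, so a_0 = 10
2773 = 1·2530 + 243, so a_1 = 1
2530 = 10·243 + 100, so a_2 = 10
243 = 2·100 + 43, so a_3 = 2
100 = 2·43 + 14, so a_4 = 2
43 = 3·14 + 1, so a_5 = 3
14 = 14·1 + 0, so a_6 = 14

[10; 1, 10, 2, 2, 3, 14]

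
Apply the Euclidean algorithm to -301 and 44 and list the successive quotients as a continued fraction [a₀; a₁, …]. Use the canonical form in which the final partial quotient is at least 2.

⌊-301/44⌋ = -7, remainder 7
⌊44/7⌋ = 6, remainder 2
⌊7/2⌋ = 3, remainder 1
⌊2/1⌋ = 2, remainder 0

[-7; 6, 3, 2]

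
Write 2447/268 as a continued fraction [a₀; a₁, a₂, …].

⌊2447/268⌋ = 9, remainder 35
⌊268/35⌋ = 7, remainder 23
⌊35/23⌋ = 1, remainder 12
⌊23/12⌋ = 1, remainder 11
⌊12/11⌋ = 1, remainder 1
⌊11/1⌋ = 11, remainder 0

[9; 7, 1, 1, 1, 11]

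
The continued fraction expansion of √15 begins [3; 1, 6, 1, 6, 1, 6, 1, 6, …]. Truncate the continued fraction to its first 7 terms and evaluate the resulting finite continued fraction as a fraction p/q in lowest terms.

1677/433

Start with 6.
1 + 1/(6/1) = 1 + 1/6 = 7/6
6 + 1/(7/6) = 6 + 6/7 = 48/7
1 + 1/(48/7) = 1 + 7/48 = 55/48
6 + 1/(55/48) = 6 + 48/55 = 378/55
1 + 1/(378/55) = 1 + 55/378 = 433/378
3 + 1/(433/378) = 3 + 378/433 = 1677/433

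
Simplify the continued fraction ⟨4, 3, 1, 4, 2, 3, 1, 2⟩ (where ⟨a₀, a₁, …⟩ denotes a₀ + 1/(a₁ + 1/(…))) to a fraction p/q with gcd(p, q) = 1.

Use the convergent recurrence hₖ = aₖ·hₖ₋₁ + hₖ₋₂ (and likewise for the denominators kₖ):
a_0 = 4: 4/1
a_1 = 3: 13/3
a_2 = 1: 17/4
a_3 = 4: 81/19
a_4 = 2: 179/42
a_5 = 3: 618/145
a_6 = 1: 797/187
a_7 = 2: 2212/519

2212/519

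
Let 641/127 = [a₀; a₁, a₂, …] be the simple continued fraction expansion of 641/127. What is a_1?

⌊641/127⌋ = 5, remainder 6
⌊127/6⌋ = 21, remainder 1

21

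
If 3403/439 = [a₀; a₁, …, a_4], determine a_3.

36

Repeatedly divide and take the remainder:
3403 ÷ 439 → quotient 7, remainder 330
439 ÷ 330 → quotient 1, remainder 109
330 ÷ 109 → quotient 3, remainder 3
109 ÷ 3 → quotient 36, remainder 1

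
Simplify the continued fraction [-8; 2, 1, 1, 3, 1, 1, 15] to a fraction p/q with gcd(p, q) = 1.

Starting at the tail and folding back:
Start with 15.
1 + 1/(15/1) = 1 + 1/15 = 16/15
1 + 1/(16/15) = 1 + 15/16 = 31/16
3 + 1/(31/16) = 3 + 16/31 = 109/31
1 + 1/(109/31) = 1 + 31/109 = 140/109
1 + 1/(140/109) = 1 + 109/140 = 249/140
2 + 1/(249/140) = 2 + 140/249 = 638/249
-8 + 1/(638/249) = -8 + 249/638 = -4855/638

-4855/638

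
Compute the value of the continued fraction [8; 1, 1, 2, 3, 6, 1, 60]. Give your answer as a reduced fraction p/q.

64819/7547

Use the convergent recurrence hₖ = aₖ·hₖ₋₁ + hₖ₋₂ (and likewise for the denominators kₖ):
a_0 = 8: 8/1
a_1 = 1: 9/1
a_2 = 1: 17/2
a_3 = 2: 43/5
a_4 = 3: 146/17
a_5 = 6: 919/107
a_6 = 1: 1065/124
a_7 = 60: 64819/7547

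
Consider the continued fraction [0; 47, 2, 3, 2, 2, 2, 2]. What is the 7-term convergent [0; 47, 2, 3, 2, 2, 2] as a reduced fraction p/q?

a_0 = 0: 0/1
a_1 = 47: 1/47
a_2 = 2: 2/95
a_3 = 3: 7/332
a_4 = 2: 16/759
a_5 = 2: 39/1850
a_6 = 2: 94/4459

94/4459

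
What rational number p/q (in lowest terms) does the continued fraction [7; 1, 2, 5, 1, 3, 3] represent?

a_0 = 7: 7/1
a_1 = 1: 8/1
a_2 = 2: 23/3
a_3 = 5: 123/16
a_4 = 1: 146/19
a_5 = 3: 561/73
a_6 = 3: 1829/238

1829/238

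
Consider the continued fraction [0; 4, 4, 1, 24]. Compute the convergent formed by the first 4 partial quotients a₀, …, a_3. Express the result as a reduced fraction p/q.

a_0 = 0: 0/1
a_1 = 4: 1/4
a_2 = 4: 4/17
a_3 = 1: 5/21

5/21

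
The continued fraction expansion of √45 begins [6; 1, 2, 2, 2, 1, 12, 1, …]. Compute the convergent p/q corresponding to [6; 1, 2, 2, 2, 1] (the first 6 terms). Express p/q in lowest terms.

161/24

a_0 = 6: 6/1
a_1 = 1: 7/1
a_2 = 2: 20/3
a_3 = 2: 47/7
a_4 = 2: 114/17
a_5 = 1: 161/24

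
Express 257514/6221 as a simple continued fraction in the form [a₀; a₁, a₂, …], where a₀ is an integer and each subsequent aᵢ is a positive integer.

[41; 2, 1, 1, 6, 2, 3, 25]

257514 ÷ 6221 → quotient 41, remainder 2453
6221 ÷ 2453 → quotient 2, remainder 1315
2453 ÷ 1315 → quotient 1, remainder 1138
1315 ÷ 1138 → quotient 1, remainder 177
1138 ÷ 177 → quotient 6, remainder 76
177 ÷ 76 → quotient 2, remainder 25
76 ÷ 25 → quotient 3, remainder 1
25 ÷ 1 → quotient 25, remainder 0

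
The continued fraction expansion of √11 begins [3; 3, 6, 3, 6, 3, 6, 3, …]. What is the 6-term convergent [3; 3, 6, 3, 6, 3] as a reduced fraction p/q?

Work from the innermost term outward:
Start with 3.
6 + 1/(3/1) = 6 + 1/3 = 19/3
3 + 1/(19/3) = 3 + 3/19 = 60/19
6 + 1/(60/19) = 6 + 19/60 = 379/60
3 + 1/(379/60) = 3 + 60/379 = 1197/379
3 + 1/(1197/379) = 3 + 379/1197 = 3970/1197

3970/1197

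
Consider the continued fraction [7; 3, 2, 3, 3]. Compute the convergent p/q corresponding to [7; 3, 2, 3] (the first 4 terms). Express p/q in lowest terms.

175/24

Build up convergents one term at a time:
a_0 = 7: 7/1
a_1 = 3: 22/3
a_2 = 2: 51/7
a_3 = 3: 175/24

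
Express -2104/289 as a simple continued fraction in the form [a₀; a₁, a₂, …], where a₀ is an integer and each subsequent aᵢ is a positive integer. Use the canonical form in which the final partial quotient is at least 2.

Repeatedly divide and take the remainder:
⌊-2104/289⌋ = -8, remainder 208
⌊289/208⌋ = 1, remainder 81
⌊208/81⌋ = 2, remainder 46
⌊81/46⌋ = 1, remainder 35
⌊46/35⌋ = 1, remainder 11
⌊35/11⌋ = 3, remainder 2
⌊11/2⌋ = 5, remainder 1
⌊2/1⌋ = 2, remainder 0

[-8; 1, 2, 1, 1, 3, 5, 2]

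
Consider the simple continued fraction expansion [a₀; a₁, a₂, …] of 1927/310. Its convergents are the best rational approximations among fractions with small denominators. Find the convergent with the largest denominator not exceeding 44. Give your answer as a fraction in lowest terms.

List convergents until the denominator exceeds the bound:
a_0 = 6: 6/1  (≤ bound)
a_1 = 4: 25/4  (≤ bound)
a_2 = 1: 31/5  (≤ bound)
a_3 = 1: 56/9  (≤ bound)
a_4 = 1: 87/14  (≤ bound)
a_5 = 2: 230/37  (≤ bound)
a_6 = 8: 1927/310  (> 44, stop)

230/37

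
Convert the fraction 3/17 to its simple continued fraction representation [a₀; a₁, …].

[0; 5, 1, 2]

3 = 0·17 + 3, so a_0 = 0
17 = 5·3 + 2, so a_1 = 5
3 = 1·2 + 1, so a_2 = 1
2 = 2·1 + 0, so a_3 = 2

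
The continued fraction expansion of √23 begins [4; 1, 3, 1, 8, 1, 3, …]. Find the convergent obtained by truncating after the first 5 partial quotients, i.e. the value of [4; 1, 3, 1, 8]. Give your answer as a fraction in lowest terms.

211/44

Starting at the tail and folding back:
Start with 8.
1 + 1/(8/1) = 1 + 1/8 = 9/8
3 + 1/(9/8) = 3 + 8/9 = 35/9
1 + 1/(35/9) = 1 + 9/35 = 44/35
4 + 1/(44/35) = 4 + 35/44 = 211/44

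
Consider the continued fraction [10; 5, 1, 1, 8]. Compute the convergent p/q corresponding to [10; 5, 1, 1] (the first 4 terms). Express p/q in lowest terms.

Use the convergent recurrence hₖ = aₖ·hₖ₋₁ + hₖ₋₂ (and likewise for the denominators kₖ):
a_0 = 10: 10/1
a_1 = 5: 51/5
a_2 = 1: 61/6
a_3 = 1: 112/11

112/11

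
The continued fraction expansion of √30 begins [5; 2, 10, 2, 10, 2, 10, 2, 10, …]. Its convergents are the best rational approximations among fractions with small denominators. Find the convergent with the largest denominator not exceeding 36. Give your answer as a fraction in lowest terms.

115/21

a_0 = 5: 5/1  (≤ bound)
a_1 = 2: 11/2  (≤ bound)
a_2 = 10: 115/21  (≤ bound)
a_3 = 2: 241/44  (> 36, stop)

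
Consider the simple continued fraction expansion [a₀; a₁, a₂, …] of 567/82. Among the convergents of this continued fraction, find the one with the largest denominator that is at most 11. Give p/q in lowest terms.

a_0 = 6: 6/1  (≤ bound)
a_1 = 1: 7/1  (≤ bound)
a_2 = 10: 76/11  (≤ bound)
a_3 = 1: 83/12  (> 11, stop)

76/11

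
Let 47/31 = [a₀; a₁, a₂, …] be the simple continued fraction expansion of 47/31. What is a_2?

Run the Euclidean algorithm, recording each quotient:
⌊47/31⌋ = 1, remainder 16
⌊31/16⌋ = 1, remainder 15
⌊16/15⌋ = 1, remainder 1

1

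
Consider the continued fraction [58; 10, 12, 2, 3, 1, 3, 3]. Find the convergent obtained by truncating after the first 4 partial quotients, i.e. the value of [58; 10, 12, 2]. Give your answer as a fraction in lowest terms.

14641/252

Compute successive convergents:
a_0 = 58: 58/1
a_1 = 10: 581/10
a_2 = 12: 7030/121
a_3 = 2: 14641/252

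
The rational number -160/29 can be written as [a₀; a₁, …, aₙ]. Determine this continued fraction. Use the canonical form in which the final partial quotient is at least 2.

[-6; 2, 14]

Repeatedly divide and take the remainder:
⌊-160/29⌋ = -6, remainder 14
⌊29/14⌋ = 2, remainder 1
⌊14/1⌋ = 14, remainder 0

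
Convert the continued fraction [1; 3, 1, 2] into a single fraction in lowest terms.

14/11

Compute successive convergents:
a_0 = 1: 1/1
a_1 = 3: 4/3
a_2 = 1: 5/4
a_3 = 2: 14/11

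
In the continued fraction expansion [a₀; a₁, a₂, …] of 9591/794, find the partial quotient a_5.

⌊9591/794⌋ = 12, remainder 63
⌊794/63⌋ = 12, remainder 38
⌊63/38⌋ = 1, remainder 25
⌊38/25⌋ = 1, remainder 13
⌊25/13⌋ = 1, remainder 12
⌊13/12⌋ = 1, remainder 1

1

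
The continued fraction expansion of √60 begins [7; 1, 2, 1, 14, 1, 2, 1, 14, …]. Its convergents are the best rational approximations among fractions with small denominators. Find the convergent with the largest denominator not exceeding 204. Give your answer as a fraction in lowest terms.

List convergents until the denominator exceeds the bound:
a_0 = 7: 7/1  (≤ bound)
a_1 = 1: 8/1  (≤ bound)
a_2 = 2: 23/3  (≤ bound)
a_3 = 1: 31/4  (≤ bound)
a_4 = 14: 457/59  (≤ bound)
a_5 = 1: 488/63  (≤ bound)
a_6 = 2: 1433/185  (≤ bound)
a_7 = 1: 1921/248  (> 204, stop)

1433/185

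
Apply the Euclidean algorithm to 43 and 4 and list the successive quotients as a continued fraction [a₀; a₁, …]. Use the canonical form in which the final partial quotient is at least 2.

43 = 10·4 + 3, so a_0 = 10
4 = 1·3 + 1, so a_1 = 1
3 = 3·1 + 0, so a_2 = 3

[10; 1, 3]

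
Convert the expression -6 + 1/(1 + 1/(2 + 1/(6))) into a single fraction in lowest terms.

-101/19

a_0 = -6: -6/1
a_1 = 1: -5/1
a_2 = 2: -16/3
a_3 = 6: -101/19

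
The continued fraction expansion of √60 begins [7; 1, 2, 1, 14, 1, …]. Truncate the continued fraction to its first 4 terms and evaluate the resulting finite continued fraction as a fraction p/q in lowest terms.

31/4

Start with 1.
2 + 1/(1/1) = 2 + 1/1 = 3/1
1 + 1/(3/1) = 1 + 1/3 = 4/3
7 + 1/(4/3) = 7 + 3/4 = 31/4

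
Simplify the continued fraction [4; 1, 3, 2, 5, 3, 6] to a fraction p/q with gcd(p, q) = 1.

4704/985

a_0 = 4: 4/1
a_1 = 1: 5/1
a_2 = 3: 19/4
a_3 = 2: 43/9
a_4 = 5: 234/49
a_5 = 3: 745/156
a_6 = 6: 4704/985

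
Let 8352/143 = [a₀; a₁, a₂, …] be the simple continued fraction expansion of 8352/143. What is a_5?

3

8352 = 58·143 + 58, so a_0 = 58
143 = 2·58 + 27, so a_1 = 2
58 = 2·27 + 4, so a_2 = 2
27 = 6·4 + 3, so a_3 = 6
4 = 1·3 + 1, so a_4 = 1
3 = 3·1 + 0, so a_5 = 3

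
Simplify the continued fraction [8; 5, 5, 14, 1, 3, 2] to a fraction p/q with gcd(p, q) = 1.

28698/3503

Work from the innermost term outward:
Start with 2.
3 + 1/(2/1) = 3 + 1/2 = 7/2
1 + 1/(7/2) = 1 + 2/7 = 9/7
14 + 1/(9/7) = 14 + 7/9 = 133/9
5 + 1/(133/9) = 5 + 9/133 = 674/133
5 + 1/(674/133) = 5 + 133/674 = 3503/674
8 + 1/(3503/674) = 8 + 674/3503 = 28698/3503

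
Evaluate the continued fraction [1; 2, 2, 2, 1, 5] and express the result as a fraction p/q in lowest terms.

137/97

a_0 = 1: 1/1
a_1 = 2: 3/2
a_2 = 2: 7/5
a_3 = 2: 17/12
a_4 = 1: 24/17
a_5 = 5: 137/97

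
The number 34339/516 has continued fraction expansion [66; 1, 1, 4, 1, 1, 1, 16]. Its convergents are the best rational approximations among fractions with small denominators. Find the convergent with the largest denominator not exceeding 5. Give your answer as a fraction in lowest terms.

List convergents until the denominator exceeds the bound:
a_0 = 66: 66/1  (≤ bound)
a_1 = 1: 67/1  (≤ bound)
a_2 = 1: 133/2  (≤ bound)
a_3 = 4: 599/9  (> 5, stop)

133/2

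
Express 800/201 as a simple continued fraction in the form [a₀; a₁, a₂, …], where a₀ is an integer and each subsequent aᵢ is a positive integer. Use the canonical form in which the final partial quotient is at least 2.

[3; 1, 49, 4]

800 = 3·201 + 197, so a_0 = 3
201 = 1·197 + 4, so a_1 = 1
197 = 49·4 + 1, so a_2 = 49
4 = 4·1 + 0, so a_3 = 4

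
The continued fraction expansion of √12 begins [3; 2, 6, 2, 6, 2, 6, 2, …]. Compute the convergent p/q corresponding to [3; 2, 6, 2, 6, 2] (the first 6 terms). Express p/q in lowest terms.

a_0 = 3: 3/1
a_1 = 2: 7/2
a_2 = 6: 45/13
a_3 = 2: 97/28
a_4 = 6: 627/181
a_5 = 2: 1351/390

1351/390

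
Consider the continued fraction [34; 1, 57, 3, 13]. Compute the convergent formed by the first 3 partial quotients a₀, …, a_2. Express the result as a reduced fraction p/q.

2029/58

Start with 57.
1 + 1/(57/1) = 1 + 1/57 = 58/57
34 + 1/(58/57) = 34 + 57/58 = 2029/58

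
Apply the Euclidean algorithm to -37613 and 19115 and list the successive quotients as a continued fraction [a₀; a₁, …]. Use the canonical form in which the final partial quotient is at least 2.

-37613 ÷ 19115 → quotient -2, remainder 617
19115 ÷ 617 → quotient 30, remainder 605
617 ÷ 605 → quotient 1, remainder 12
605 ÷ 12 → quotient 50, remainder 5
12 ÷ 5 → quotient 2, remainder 2
5 ÷ 2 → quotient 2, remainder 1
2 ÷ 1 → quotient 2, remainder 0

[-2; 30, 1, 50, 2, 2, 2]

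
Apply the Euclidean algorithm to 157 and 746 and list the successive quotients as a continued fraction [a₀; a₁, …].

157 ÷ 746 → quotient 0, remainder 157
746 ÷ 157 → quotient 4, remainder 118
157 ÷ 118 → quotient 1, remainder 39
118 ÷ 39 → quotient 3, remainder 1
39 ÷ 1 → quotient 39, remainder 0

[0; 4, 1, 3, 39]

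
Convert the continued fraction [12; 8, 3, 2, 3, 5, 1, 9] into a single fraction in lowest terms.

Work from the innermost term outward:
Start with 9.
1 + 1/(9/1) = 1 + 1/9 = 10/9
5 + 1/(10/9) = 5 + 9/10 = 59/10
3 + 1/(59/10) = 3 + 10/59 = 187/59
2 + 1/(187/59) = 2 + 59/187 = 433/187
3 + 1/(433/187) = 3 + 187/433 = 1486/433
8 + 1/(1486/433) = 8 + 433/1486 = 12321/1486
12 + 1/(12321/1486) = 12 + 1486/12321 = 149338/12321

149338/12321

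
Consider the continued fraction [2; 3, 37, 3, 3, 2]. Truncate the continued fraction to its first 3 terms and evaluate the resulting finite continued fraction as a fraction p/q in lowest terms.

Starting at the tail and folding back:
Start with 37.
3 + 1/(37/1) = 3 + 1/37 = 112/37
2 + 1/(112/37) = 2 + 37/112 = 261/112

261/112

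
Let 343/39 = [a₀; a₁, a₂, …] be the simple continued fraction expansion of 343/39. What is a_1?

343 = 8·39 + 31, so a_0 = 8
39 = 1·31 + 8, so a_1 = 1

1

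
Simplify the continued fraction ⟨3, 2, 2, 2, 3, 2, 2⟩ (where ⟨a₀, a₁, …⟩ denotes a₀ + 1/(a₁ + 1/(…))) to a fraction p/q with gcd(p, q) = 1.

782/229

Work from the innermost term outward:
Start with 2.
2 + 1/(2/1) = 2 + 1/2 = 5/2
3 + 1/(5/2) = 3 + 2/5 = 17/5
2 + 1/(17/5) = 2 + 5/17 = 39/17
2 + 1/(39/17) = 2 + 17/39 = 95/39
2 + 1/(95/39) = 2 + 39/95 = 229/95
3 + 1/(229/95) = 3 + 95/229 = 782/229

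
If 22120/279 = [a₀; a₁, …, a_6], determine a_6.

⌊22120/279⌋ = 79, remainder 79
⌊279/79⌋ = 3, remainder 42
⌊79/42⌋ = 1, remainder 37
⌊42/37⌋ = 1, remainder 5
⌊37/5⌋ = 7, remainder 2
⌊5/2⌋ = 2, remainder 1
⌊2/1⌋ = 2, remainder 0

2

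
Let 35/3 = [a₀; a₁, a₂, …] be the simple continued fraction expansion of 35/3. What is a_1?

Repeatedly divide and take the remainder:
35 = 11·3 + 2, so a_0 = 11
3 = 1·2 + 1, so a_1 = 1

1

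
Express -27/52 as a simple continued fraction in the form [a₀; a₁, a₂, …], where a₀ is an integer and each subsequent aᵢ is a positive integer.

-27 ÷ 52 → quotient -1, remainder 25
52 ÷ 25 → quotient 2, remainder 2
25 ÷ 2 → quotient 12, remainder 1
2 ÷ 1 → quotient 2, remainder 0

[-1; 2, 12, 2]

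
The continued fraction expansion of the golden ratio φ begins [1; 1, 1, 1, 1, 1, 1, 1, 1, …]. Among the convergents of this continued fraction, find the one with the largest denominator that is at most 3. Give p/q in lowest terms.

5/3

a_0 = 1: 1/1  (≤ bound)
a_1 = 1: 2/1  (≤ bound)
a_2 = 1: 3/2  (≤ bound)
a_3 = 1: 5/3  (≤ bound)
a_4 = 1: 8/5  (> 3, stop)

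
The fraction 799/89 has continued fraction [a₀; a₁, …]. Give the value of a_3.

2

799 ÷ 89 → quotient 8, remainder 87
89 ÷ 87 → quotient 1, remainder 2
87 ÷ 2 → quotient 43, remainder 1
2 ÷ 1 → quotient 2, remainder 0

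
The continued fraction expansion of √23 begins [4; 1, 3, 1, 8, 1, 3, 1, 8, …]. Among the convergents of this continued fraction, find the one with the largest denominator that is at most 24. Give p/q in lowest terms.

List convergents until the denominator exceeds the bound:
a_0 = 4: 4/1  (≤ bound)
a_1 = 1: 5/1  (≤ bound)
a_2 = 3: 19/4  (≤ bound)
a_3 = 1: 24/5  (≤ bound)
a_4 = 8: 211/44  (> 24, stop)

24/5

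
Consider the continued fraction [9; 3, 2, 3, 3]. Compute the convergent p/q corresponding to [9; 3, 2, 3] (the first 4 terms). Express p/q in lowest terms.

223/24

a_0 = 9: 9/1
a_1 = 3: 28/3
a_2 = 2: 65/7
a_3 = 3: 223/24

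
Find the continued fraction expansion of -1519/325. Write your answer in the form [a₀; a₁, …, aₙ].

⌊-1519/325⌋ = -5, remainder 106
⌊325/106⌋ = 3, remainder 7
⌊106/7⌋ = 15, remainder 1
⌊7/1⌋ = 7, remainder 0

[-5; 3, 15, 7]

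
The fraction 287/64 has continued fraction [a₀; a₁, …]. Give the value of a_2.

15

Run the Euclidean algorithm, recording each quotient:
287 = 4·64 + 31, so a_0 = 4
64 = 2·31 + 2, so a_1 = 2
31 = 15·2 + 1, so a_2 = 15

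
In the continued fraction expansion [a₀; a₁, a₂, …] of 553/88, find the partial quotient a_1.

3

553 = 6·88 + 25, so a_0 = 6
88 = 3·25 + 13, so a_1 = 3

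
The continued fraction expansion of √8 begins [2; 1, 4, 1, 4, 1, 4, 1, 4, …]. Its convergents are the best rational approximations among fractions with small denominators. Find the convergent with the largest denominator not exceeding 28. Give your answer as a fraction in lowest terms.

a_0 = 2: 2/1  (≤ bound)
a_1 = 1: 3/1  (≤ bound)
a_2 = 4: 14/5  (≤ bound)
a_3 = 1: 17/6  (≤ bound)
a_4 = 4: 82/29  (> 28, stop)

17/6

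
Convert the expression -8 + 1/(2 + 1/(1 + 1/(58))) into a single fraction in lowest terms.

-1349/176

Start with 58.
1 + 1/(58/1) = 1 + 1/58 = 59/58
2 + 1/(59/58) = 2 + 58/59 = 176/59
-8 + 1/(176/59) = -8 + 59/176 = -1349/176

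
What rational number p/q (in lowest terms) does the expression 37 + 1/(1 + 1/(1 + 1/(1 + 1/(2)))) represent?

301/8

Work from the innermost term outward:
Start with 2.
1 + 1/(2/1) = 1 + 1/2 = 3/2
1 + 1/(3/2) = 1 + 2/3 = 5/3
1 + 1/(5/3) = 1 + 3/5 = 8/5
37 + 1/(8/5) = 37 + 5/8 = 301/8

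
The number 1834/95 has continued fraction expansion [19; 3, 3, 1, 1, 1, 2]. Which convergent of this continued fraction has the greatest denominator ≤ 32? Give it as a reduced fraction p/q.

444/23

a_0 = 19: 19/1  (≤ bound)
a_1 = 3: 58/3  (≤ bound)
a_2 = 3: 193/10  (≤ bound)
a_3 = 1: 251/13  (≤ bound)
a_4 = 1: 444/23  (≤ bound)
a_5 = 1: 695/36  (> 32, stop)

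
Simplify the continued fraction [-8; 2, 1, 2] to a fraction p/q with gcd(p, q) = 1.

-61/8

a_0 = -8: -8/1
a_1 = 2: -15/2
a_2 = 1: -23/3
a_3 = 2: -61/8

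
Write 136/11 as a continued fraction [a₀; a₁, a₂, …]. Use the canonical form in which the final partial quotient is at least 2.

[12; 2, 1, 3]

136 = 12·11 + 4, so a_0 = 12
11 = 2·4 + 3, so a_1 = 2
4 = 1·3 + 1, so a_2 = 1
3 = 3·1 + 0, so a_3 = 3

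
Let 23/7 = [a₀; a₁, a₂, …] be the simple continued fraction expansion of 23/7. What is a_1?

3

Apply division with remainder until the remainder is 0:
⌊23/7⌋ = 3, remainder 2
⌊7/2⌋ = 3, remainder 1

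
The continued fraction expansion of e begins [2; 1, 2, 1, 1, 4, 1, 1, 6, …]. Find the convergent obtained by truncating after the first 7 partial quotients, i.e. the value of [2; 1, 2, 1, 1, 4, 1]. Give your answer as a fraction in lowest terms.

106/39

Starting at the tail and folding back:
Start with 1.
4 + 1/(1/1) = 4 + 1/1 = 5/1
1 + 1/(5/1) = 1 + 1/5 = 6/5
1 + 1/(6/5) = 1 + 5/6 = 11/6
2 + 1/(11/6) = 2 + 6/11 = 28/11
1 + 1/(28/11) = 1 + 11/28 = 39/28
2 + 1/(39/28) = 2 + 28/39 = 106/39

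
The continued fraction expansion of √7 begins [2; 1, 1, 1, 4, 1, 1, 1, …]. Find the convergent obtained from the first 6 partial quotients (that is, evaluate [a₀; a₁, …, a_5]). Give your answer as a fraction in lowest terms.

45/17

Start with 1.
4 + 1/(1/1) = 4 + 1/1 = 5/1
1 + 1/(5/1) = 1 + 1/5 = 6/5
1 + 1/(6/5) = 1 + 5/6 = 11/6
1 + 1/(11/6) = 1 + 6/11 = 17/11
2 + 1/(17/11) = 2 + 11/17 = 45/17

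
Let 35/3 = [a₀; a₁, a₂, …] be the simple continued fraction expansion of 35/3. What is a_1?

1

35 ÷ 3 → quotient 11, remainder 2
3 ÷ 2 → quotient 1, remainder 1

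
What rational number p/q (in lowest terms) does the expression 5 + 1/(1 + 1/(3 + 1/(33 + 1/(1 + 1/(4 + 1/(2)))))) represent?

a_0 = 5: 5/1
a_1 = 1: 6/1
a_2 = 3: 23/4
a_3 = 33: 765/133
a_4 = 1: 788/137
a_5 = 4: 3917/681
a_6 = 2: 8622/1499

8622/1499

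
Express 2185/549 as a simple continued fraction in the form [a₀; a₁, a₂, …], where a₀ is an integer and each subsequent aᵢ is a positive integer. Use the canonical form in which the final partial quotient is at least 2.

2185 = 3·549 + 538, so a_0 = 3
549 = 1·538 + 11, so a_1 = 1
538 = 48·11 + 10, so a_2 = 48
11 = 1·10 + 1, so a_3 = 1
10 = 10·1 + 0, so a_4 = 10

[3; 1, 48, 1, 10]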